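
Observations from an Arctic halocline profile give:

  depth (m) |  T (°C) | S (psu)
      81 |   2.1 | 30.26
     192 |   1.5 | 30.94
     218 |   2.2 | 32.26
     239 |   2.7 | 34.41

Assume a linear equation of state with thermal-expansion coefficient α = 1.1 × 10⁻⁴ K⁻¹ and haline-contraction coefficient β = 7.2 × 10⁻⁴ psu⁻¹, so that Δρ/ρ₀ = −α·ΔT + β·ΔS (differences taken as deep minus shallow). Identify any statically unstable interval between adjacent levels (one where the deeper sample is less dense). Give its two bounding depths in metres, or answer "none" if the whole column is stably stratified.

Evaluate Δρ/ρ₀ = −αΔT + βΔS across each adjacent pair:
  81–192 m: −αΔT+βΔS = −(1.1 × 10⁻⁴)(-0.6)+(7.2 × 10⁻⁴)(+0.68) = 5.6 × 10⁻⁴ → stable
  192–218 m: −αΔT+βΔS = −(1.1 × 10⁻⁴)(+0.7)+(7.2 × 10⁻⁴)(+1.32) = 8.7 × 10⁻⁴ → stable
  218–239 m: −αΔT+βΔS = −(1.1 × 10⁻⁴)(+0.5)+(7.2 × 10⁻⁴)(+2.15) = 1.5 × 10⁻³ → stable
Every interval has Δρ > 0: the column is stably stratified throughout.

none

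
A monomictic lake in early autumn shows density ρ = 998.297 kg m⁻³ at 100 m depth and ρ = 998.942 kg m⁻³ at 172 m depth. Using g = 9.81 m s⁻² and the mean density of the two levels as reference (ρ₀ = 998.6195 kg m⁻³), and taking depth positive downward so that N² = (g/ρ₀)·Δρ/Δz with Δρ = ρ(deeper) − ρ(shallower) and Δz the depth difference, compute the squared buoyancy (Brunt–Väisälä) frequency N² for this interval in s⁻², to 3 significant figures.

8.80 × 10⁻⁵ s⁻²

Δρ = 998.942 − 998.297 = 0.645 kg m⁻³ over Δz = 172 − 100 = 72 m.
N² = (9.81/998.6195) × (0.645/72) = 8.8003 × 10⁻⁵ s⁻² ≈ 8.80 × 10⁻⁵ s⁻².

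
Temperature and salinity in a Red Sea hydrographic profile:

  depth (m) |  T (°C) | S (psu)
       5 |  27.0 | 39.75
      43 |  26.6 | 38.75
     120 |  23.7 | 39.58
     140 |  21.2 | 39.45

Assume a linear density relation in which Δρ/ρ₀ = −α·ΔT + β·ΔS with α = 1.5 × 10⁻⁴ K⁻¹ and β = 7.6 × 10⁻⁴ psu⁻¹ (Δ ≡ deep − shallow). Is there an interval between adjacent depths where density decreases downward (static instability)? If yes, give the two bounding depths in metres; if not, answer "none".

Evaluate Δρ/ρ₀ = −αΔT + βΔS across each adjacent pair:
  5–43 m: −αΔT+βΔS = −(1.5 × 10⁻⁴)(-0.4)+(7.6 × 10⁻⁴)(-1.00) = -7.0 × 10⁻⁴ → UNSTABLE
  43–120 m: −αΔT+βΔS = −(1.5 × 10⁻⁴)(-2.9)+(7.6 × 10⁻⁴)(+0.83) = 1.1 × 10⁻³ → stable
  120–140 m: −αΔT+βΔS = −(1.5 × 10⁻⁴)(-2.5)+(7.6 × 10⁻⁴)(-0.13) = 2.8 × 10⁻⁴ → stable
The 5–43 m interval has Δρ < 0: lighter water underlies denser water.

5–43 m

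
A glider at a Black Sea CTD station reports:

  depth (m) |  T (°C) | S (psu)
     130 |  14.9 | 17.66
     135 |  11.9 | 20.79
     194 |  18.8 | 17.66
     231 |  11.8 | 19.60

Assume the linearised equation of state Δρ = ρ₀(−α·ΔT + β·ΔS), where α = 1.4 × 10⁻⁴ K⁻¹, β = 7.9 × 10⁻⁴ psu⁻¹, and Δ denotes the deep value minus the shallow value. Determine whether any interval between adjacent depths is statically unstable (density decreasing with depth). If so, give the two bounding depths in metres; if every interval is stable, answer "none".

Evaluate Δρ/ρ₀ = −αΔT + βΔS across each adjacent pair:
  130–135 m: −αΔT+βΔS = −(1.4 × 10⁻⁴)(-3.0)+(7.9 × 10⁻⁴)(+3.13) = 2.9 × 10⁻³ → stable
  135–194 m: −αΔT+βΔS = −(1.4 × 10⁻⁴)(+6.9)+(7.9 × 10⁻⁴)(-3.13) = -3.4 × 10⁻³ → UNSTABLE
  194–231 m: −αΔT+βΔS = −(1.4 × 10⁻⁴)(-7.0)+(7.9 × 10⁻⁴)(+1.94) = 2.5 × 10⁻³ → stable
The 135–194 m interval has Δρ < 0: lighter water underlies denser water.

135–194 m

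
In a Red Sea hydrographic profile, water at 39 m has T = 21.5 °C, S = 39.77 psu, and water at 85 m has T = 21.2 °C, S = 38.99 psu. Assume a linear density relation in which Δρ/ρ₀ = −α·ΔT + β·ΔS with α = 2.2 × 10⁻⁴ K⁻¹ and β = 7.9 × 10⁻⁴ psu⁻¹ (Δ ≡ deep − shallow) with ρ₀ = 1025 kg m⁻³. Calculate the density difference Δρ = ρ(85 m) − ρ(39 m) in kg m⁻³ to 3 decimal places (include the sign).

ΔT = -0.3 K, ΔS = -0.78 psu (deep − shallow).
Δρ/ρ₀ = −(2.2 × 10⁻⁴)(-0.3) + (7.9 × 10⁻⁴)(-0.78) = -5.502 × 10⁻⁴.
Δρ = 1025 × (-5.502 × 10⁻⁴) = -0.564 kg m⁻³.
Negative Δρ: lighter below, statically unstable.

-0.564 kg m⁻³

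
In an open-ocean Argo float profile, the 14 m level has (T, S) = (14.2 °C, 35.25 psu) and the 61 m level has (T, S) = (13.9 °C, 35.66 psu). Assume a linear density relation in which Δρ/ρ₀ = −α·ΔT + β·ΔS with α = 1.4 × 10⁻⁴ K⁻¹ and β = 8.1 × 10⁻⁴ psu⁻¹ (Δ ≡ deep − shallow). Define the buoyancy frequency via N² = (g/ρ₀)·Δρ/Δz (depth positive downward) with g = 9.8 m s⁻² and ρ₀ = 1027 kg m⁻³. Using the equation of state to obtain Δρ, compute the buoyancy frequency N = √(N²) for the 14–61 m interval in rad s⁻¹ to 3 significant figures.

8.83 × 10⁻³ rad s⁻¹

ΔT = -0.3 K, ΔS = +0.41 psu (deep − shallow).
Δρ/ρ₀ = −αΔT + βΔS = 4.20 × 10⁻⁵ + 3.321 × 10⁻⁴ = 3.741 × 10⁻⁴, so Δρ ≈ 0.3842 kg m⁻³.
N² = (g/ρ₀)·Δρ/Δz = g·(Δρ/ρ₀)/Δz = 9.8 × 3.741 × 10⁻⁴ / 47 = 7.8004 × 10⁻⁵ s⁻².
N = √(7.8004 × 10⁻⁵) = 8.8320 × 10⁻³ rad s⁻¹ ≈ 8.83 × 10⁻³ rad s⁻¹.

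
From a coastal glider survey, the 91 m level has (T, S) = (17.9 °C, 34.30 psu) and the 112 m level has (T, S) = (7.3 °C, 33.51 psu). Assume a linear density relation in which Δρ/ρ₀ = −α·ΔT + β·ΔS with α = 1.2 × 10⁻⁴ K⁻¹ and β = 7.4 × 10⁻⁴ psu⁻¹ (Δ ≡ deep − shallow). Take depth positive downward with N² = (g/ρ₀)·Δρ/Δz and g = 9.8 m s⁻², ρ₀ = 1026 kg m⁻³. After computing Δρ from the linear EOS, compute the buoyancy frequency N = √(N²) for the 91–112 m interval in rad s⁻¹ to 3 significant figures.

ΔT = -10.6 K, ΔS = -0.79 psu (deep − shallow).
Δρ/ρ₀ = −αΔT + βΔS = 1.272 × 10⁻³ − 5.846 × 10⁻⁴ = 6.874 × 10⁻⁴, so Δρ ≈ 0.7053 kg m⁻³.
N² = (g/ρ₀)·Δρ/Δz = g·(Δρ/ρ₀)/Δz = 9.8 × 6.874 × 10⁻⁴ / 21 = 3.2079 × 10⁻⁴ s⁻².
N = √(3.2079 × 10⁻⁴) = 0.017911 rad s⁻¹ ≈ 0.0179 rad s⁻¹.

0.0179 rad s⁻¹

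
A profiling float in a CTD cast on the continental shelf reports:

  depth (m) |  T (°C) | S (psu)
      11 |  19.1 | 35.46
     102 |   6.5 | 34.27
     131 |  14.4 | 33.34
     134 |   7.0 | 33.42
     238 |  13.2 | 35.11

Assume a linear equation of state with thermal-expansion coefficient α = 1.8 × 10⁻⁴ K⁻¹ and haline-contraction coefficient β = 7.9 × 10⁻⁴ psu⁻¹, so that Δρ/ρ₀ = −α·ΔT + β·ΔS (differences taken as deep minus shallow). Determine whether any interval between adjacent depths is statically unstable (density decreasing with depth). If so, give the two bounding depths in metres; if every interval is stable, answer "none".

Evaluate Δρ/ρ₀ = −αΔT + βΔS across each adjacent pair:
  11–102 m: −αΔT+βΔS = −(1.8 × 10⁻⁴)(-12.6)+(7.9 × 10⁻⁴)(-1.19) = 1.3 × 10⁻³ → stable
  102–131 m: −αΔT+βΔS = −(1.8 × 10⁻⁴)(+7.9)+(7.9 × 10⁻⁴)(-0.93) = -2.2 × 10⁻³ → UNSTABLE
  131–134 m: −αΔT+βΔS = −(1.8 × 10⁻⁴)(-7.4)+(7.9 × 10⁻⁴)(+0.08) = 1.4 × 10⁻³ → stable
  134–238 m: −αΔT+βΔS = −(1.8 × 10⁻⁴)(+6.2)+(7.9 × 10⁻⁴)(+1.69) = 2.2 × 10⁻⁴ → stable
The 102–131 m interval has Δρ < 0: lighter water underlies denser water.

102–131 m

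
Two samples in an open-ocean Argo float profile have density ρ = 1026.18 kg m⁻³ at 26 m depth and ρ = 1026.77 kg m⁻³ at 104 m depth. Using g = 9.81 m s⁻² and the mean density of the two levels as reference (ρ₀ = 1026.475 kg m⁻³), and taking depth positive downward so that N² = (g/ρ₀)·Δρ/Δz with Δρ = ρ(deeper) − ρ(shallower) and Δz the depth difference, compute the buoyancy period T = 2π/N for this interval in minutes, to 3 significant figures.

Δρ = 1026.77 − 1026.18 = 0.59 kg m⁻³ over Δz = 104 − 26 = 78 m.
N² = (9.81/1026.475) × (0.59/78) = 7.2290 × 10⁻⁵ s⁻².
N = √(7.2290 × 10⁻⁵) = 8.5024 × 10⁻³ rad s⁻¹, so T = 2π/N = 738.99 s = 12.316 min ≈ 12.3 min.

12.3 min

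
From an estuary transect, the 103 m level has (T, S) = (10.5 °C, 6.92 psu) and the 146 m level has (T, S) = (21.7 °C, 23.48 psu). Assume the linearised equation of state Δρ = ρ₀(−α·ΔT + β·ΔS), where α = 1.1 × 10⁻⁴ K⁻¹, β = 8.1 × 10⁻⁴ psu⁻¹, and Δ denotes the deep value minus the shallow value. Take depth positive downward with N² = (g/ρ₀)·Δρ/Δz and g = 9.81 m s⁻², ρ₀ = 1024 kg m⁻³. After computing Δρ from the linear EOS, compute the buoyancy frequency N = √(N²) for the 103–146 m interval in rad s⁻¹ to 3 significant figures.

0.0527 rad s⁻¹

ΔT = +11.2 K, ΔS = +16.56 psu (deep − shallow).
Δρ/ρ₀ = −αΔT + βΔS = -1.232 × 10⁻³ + 0.0134136 = 0.0121816, so Δρ ≈ 12.47 kg m⁻³.
N² = (g/ρ₀)·Δρ/Δz = g·(Δρ/ρ₀)/Δz = 9.81 × 0.0121816 / 43 = 2.7791 × 10⁻³ s⁻².
N = √(2.7791 × 10⁻³) = 0.052717 rad s⁻¹ ≈ 0.0527 rad s⁻¹.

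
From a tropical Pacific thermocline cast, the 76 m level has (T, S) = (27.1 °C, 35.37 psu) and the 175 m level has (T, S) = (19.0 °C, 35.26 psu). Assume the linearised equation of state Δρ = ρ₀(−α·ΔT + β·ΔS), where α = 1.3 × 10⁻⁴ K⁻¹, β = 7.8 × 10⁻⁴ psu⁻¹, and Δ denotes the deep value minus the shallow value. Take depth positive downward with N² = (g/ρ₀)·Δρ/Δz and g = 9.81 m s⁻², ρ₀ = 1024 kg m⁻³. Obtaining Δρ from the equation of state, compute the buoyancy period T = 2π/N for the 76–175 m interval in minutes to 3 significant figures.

ΔT = -8.1 K, ΔS = -0.11 psu (deep − shallow).
Δρ/ρ₀ = −αΔT + βΔS = 1.053 × 10⁻³ − 8.58 × 10⁻⁵ = 9.672 × 10⁻⁴, so Δρ ≈ 0.9904 kg m⁻³.
N² = (g/ρ₀)·Δρ/Δz = g·(Δρ/ρ₀)/Δz = 9.81 × 9.672 × 10⁻⁴ / 99 = 9.5841 × 10⁻⁵ s⁻².
N = √(9.5841 × 10⁻⁵) = 9.7898 × 10⁻³ rad s⁻¹ → T = 2π/N = 641.81 s = 10.697 min ≈ 10.7 min.

10.7 min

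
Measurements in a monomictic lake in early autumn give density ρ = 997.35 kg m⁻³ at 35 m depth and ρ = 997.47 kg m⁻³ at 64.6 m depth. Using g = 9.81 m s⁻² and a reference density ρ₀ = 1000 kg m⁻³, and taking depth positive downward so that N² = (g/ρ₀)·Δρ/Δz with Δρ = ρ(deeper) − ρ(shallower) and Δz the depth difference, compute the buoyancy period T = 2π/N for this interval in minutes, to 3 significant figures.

Δρ = 997.47 − 997.35 = 0.12 kg m⁻³ over Δz = 64.6 − 35 = 29.6 m.
N² = (9.81/1000) × (0.12/29.6) = 3.9770 × 10⁻⁵ s⁻².
N = √(3.9770 × 10⁻⁵) = 6.3063 × 10⁻³ rad s⁻¹, so T = 2π/N = 996.33 s = 16.605 min ≈ 16.6 min.

16.6 min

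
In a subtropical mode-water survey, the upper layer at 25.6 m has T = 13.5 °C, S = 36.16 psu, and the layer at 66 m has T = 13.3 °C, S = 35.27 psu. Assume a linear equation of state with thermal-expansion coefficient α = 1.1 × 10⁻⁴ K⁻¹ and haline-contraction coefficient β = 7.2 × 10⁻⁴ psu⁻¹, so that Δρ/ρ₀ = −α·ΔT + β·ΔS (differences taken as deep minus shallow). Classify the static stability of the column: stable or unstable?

unstable

ΔT = 13.3 − 13.5 = -0.2 K and ΔS = 35.27 − 36.16 = -0.89 psu (deep − shallow).
−αΔT = 2.20 × 10⁻⁵; βΔS = -6.408 × 10⁻⁴; sum Δρ/ρ₀ = -6.188 × 10⁻⁴.
Δρ/ρ₀ < 0, so Δρ < 0: deeper water is lighter → statically unstable; the column would overturn.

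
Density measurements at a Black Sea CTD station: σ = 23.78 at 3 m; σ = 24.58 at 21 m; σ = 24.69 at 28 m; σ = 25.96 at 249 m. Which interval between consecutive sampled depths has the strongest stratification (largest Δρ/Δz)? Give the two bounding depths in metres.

Compute the density gradient over each adjacent pair:
  3–21 m: Δρ/Δz = 0.80/18 = 0.044 kg m⁻⁴
  21–28 m: Δρ/Δz = 0.11/7 = 0.016 kg m⁻⁴
  28–249 m: Δρ/Δz = 1.27/221 = 5.7 × 10⁻³ kg m⁻⁴
The largest gradient is in the 3–21 m interval — the pycnocline.

3–21 m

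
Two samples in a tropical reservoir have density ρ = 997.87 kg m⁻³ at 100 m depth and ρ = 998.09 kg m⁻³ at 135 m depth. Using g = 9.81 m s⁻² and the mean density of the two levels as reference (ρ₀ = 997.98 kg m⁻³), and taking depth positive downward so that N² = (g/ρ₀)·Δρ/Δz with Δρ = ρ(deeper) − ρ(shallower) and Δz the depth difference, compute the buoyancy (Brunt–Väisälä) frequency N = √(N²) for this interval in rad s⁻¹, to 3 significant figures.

7.86 × 10⁻³ rad s⁻¹

Δρ = 998.09 − 997.87 = 0.22 kg m⁻³ over Δz = 135 − 100 = 35 m.
N² = (9.81/997.98) × (0.22/35) = 6.1788 × 10⁻⁵ s⁻².
N = √(6.1788 × 10⁻⁵) = 7.8605 × 10⁻³ rad s⁻¹ ≈ 7.86 × 10⁻³ rad s⁻¹.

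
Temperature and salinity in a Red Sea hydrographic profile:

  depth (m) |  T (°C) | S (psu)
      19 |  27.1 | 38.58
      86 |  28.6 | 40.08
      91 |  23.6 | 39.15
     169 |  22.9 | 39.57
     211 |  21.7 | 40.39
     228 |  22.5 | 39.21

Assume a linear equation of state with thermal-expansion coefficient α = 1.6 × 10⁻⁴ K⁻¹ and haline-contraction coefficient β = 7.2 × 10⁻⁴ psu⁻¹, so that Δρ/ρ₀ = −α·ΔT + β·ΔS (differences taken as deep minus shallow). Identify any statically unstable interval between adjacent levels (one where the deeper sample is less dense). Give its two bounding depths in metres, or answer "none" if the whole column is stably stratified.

Evaluate Δρ/ρ₀ = −αΔT + βΔS across each adjacent pair:
  19–86 m: −αΔT+βΔS = −(1.6 × 10⁻⁴)(+1.5)+(7.2 × 10⁻⁴)(+1.50) = 8.4 × 10⁻⁴ → stable
  86–91 m: −αΔT+βΔS = −(1.6 × 10⁻⁴)(-5.0)+(7.2 × 10⁻⁴)(-0.93) = 1.3 × 10⁻⁴ → stable
  91–169 m: −αΔT+βΔS = −(1.6 × 10⁻⁴)(-0.7)+(7.2 × 10⁻⁴)(+0.42) = 4.1 × 10⁻⁴ → stable
  169–211 m: −αΔT+βΔS = −(1.6 × 10⁻⁴)(-1.2)+(7.2 × 10⁻⁴)(+0.82) = 7.8 × 10⁻⁴ → stable
  211–228 m: −αΔT+βΔS = −(1.6 × 10⁻⁴)(+0.8)+(7.2 × 10⁻⁴)(-1.18) = -9.8 × 10⁻⁴ → UNSTABLE
The 211–228 m interval has Δρ < 0: lighter water underlies denser water.

211–228 m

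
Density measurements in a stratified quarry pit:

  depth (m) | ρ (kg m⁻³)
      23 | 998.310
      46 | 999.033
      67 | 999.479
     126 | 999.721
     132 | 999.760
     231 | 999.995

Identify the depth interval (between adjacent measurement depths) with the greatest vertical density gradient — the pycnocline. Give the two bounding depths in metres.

23–46 m

Compute the density gradient over each adjacent pair:
  23–46 m: Δρ/Δz = 0.723/23 = 0.031 kg m⁻⁴
  46–67 m: Δρ/Δz = 0.446/21 = 0.021 kg m⁻⁴
  67–126 m: Δρ/Δz = 0.242/59 = 4.1 × 10⁻³ kg m⁻⁴
  126–132 m: Δρ/Δz = 0.039/6 = 6.5 × 10⁻³ kg m⁻⁴
  132–231 m: Δρ/Δz = 0.235/99 = 2.4 × 10⁻³ kg m⁻⁴
The largest gradient is in the 23–46 m interval — the pycnocline.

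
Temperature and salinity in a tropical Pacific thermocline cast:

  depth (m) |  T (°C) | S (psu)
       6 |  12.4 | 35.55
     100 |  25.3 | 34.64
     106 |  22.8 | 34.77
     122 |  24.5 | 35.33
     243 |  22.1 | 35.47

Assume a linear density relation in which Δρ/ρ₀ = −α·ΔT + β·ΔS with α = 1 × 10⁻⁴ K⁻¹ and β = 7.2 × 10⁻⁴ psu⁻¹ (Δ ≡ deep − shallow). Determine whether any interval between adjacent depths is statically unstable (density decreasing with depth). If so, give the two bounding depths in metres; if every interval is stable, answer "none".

Evaluate Δρ/ρ₀ = −αΔT + βΔS across each adjacent pair:
  6–100 m: −αΔT+βΔS = −(1 × 10⁻⁴)(+12.9)+(7.2 × 10⁻⁴)(-0.91) = -1.9 × 10⁻³ → UNSTABLE
  100–106 m: −αΔT+βΔS = −(1 × 10⁻⁴)(-2.5)+(7.2 × 10⁻⁴)(+0.13) = 3.4 × 10⁻⁴ → stable
  106–122 m: −αΔT+βΔS = −(1 × 10⁻⁴)(+1.7)+(7.2 × 10⁻⁴)(+0.56) = 2.3 × 10⁻⁴ → stable
  122–243 m: −αΔT+βΔS = −(1 × 10⁻⁴)(-2.4)+(7.2 × 10⁻⁴)(+0.14) = 3.4 × 10⁻⁴ → stable
The 6–100 m interval has Δρ < 0: lighter water underlies denser water.

6–100 m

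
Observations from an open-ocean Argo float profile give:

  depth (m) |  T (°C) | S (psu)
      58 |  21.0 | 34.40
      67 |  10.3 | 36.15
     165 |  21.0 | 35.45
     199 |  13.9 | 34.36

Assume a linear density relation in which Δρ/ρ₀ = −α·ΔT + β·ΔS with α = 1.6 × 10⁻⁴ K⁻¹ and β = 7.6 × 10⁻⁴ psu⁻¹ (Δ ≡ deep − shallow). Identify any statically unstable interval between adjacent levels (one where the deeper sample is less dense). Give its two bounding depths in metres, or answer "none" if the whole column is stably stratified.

67–165 m

Evaluate Δρ/ρ₀ = −αΔT + βΔS across each adjacent pair:
  58–67 m: −αΔT+βΔS = −(1.6 × 10⁻⁴)(-10.7)+(7.6 × 10⁻⁴)(+1.75) = 3.0 × 10⁻³ → stable
  67–165 m: −αΔT+βΔS = −(1.6 × 10⁻⁴)(+10.7)+(7.6 × 10⁻⁴)(-0.70) = -2.2 × 10⁻³ → UNSTABLE
  165–199 m: −αΔT+βΔS = −(1.6 × 10⁻⁴)(-7.1)+(7.6 × 10⁻⁴)(-1.09) = 3.1 × 10⁻⁴ → stable
The 67–165 m interval has Δρ < 0: lighter water underlies denser water.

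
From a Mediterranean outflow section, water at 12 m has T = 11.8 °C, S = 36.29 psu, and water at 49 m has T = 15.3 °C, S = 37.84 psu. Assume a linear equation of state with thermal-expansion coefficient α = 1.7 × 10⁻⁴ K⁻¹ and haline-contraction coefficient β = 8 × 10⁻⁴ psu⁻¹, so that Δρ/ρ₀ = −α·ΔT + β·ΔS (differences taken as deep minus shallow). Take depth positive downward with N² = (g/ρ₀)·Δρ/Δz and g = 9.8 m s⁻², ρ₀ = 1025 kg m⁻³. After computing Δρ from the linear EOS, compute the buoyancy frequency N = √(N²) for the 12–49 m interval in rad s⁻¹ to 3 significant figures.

ΔT = +3.5 K, ΔS = +1.55 psu (deep − shallow).
Δρ/ρ₀ = −αΔT + βΔS = -5.95 × 10⁻⁴ + 1.24 × 10⁻³ = 6.45 × 10⁻⁴, so Δρ ≈ 0.6611 kg m⁻³.
N² = (g/ρ₀)·Δρ/Δz = g·(Δρ/ρ₀)/Δz = 9.8 × 6.45 × 10⁻⁴ / 37 = 1.7084 × 10⁻⁴ s⁻².
N = √(1.7084 × 10⁻⁴) = 0.013071 rad s⁻¹ ≈ 0.0131 rad s⁻¹.

0.0131 rad s⁻¹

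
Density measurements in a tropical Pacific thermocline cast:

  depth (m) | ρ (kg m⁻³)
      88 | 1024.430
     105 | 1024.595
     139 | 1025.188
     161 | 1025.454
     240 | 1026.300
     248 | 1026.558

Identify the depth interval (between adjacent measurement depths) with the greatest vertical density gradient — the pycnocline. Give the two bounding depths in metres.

Compute the density gradient over each adjacent pair:
  88–105 m: Δρ/Δz = 0.165/17 = 9.7 × 10⁻³ kg m⁻⁴
  105–139 m: Δρ/Δz = 0.593/34 = 0.017 kg m⁻⁴
  139–161 m: Δρ/Δz = 0.266/22 = 0.012 kg m⁻⁴
  161–240 m: Δρ/Δz = 0.846/79 = 0.011 kg m⁻⁴
  240–248 m: Δρ/Δz = 0.258/8 = 0.032 kg m⁻⁴
The largest gradient is in the 240–248 m interval — the pycnocline.

240–248 m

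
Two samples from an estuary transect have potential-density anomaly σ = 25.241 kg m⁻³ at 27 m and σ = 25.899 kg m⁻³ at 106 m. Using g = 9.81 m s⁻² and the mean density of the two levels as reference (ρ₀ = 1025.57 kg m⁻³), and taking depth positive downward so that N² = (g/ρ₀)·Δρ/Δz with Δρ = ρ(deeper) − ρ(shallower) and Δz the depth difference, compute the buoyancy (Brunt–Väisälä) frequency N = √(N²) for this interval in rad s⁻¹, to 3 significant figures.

8.93 × 10⁻³ rad s⁻¹

Δρ = 1025.899 − 1025.241 = 0.658 kg m⁻³ over Δz = 106 − 27 = 79 m.
N² = (9.81/1025.57) × (0.658/79) = 7.9671 × 10⁻⁵ s⁻².
N = √(7.9671 × 10⁻⁵) = 8.9259 × 10⁻³ rad s⁻¹ ≈ 8.93 × 10⁻³ rad s⁻¹.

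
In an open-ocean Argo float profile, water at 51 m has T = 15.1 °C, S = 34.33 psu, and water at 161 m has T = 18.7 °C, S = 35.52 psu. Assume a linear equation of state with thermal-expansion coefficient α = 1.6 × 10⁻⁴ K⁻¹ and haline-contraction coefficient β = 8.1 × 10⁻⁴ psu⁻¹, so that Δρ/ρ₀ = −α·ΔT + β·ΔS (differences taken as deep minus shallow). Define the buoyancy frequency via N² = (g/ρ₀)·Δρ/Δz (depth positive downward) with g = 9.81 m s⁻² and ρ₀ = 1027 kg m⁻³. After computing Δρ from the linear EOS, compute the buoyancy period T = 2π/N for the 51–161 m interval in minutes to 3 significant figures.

ΔT = +3.6 K, ΔS = +1.19 psu (deep − shallow).
Δρ/ρ₀ = −αΔT + βΔS = -5.76 × 10⁻⁴ + 9.639 × 10⁻⁴ = 3.879 × 10⁻⁴, so Δρ ≈ 0.3984 kg m⁻³.
N² = (g/ρ₀)·Δρ/Δz = g·(Δρ/ρ₀)/Δz = 9.81 × 3.879 × 10⁻⁴ / 110 = 3.4594 × 10⁻⁵ s⁻².
N = √(3.4594 × 10⁻⁵) = 5.8817 × 10⁻³ rad s⁻¹ → T = 2π/N = 1.0683 × 10³ s = 17.805 min ≈ 17.8 min.

17.8 min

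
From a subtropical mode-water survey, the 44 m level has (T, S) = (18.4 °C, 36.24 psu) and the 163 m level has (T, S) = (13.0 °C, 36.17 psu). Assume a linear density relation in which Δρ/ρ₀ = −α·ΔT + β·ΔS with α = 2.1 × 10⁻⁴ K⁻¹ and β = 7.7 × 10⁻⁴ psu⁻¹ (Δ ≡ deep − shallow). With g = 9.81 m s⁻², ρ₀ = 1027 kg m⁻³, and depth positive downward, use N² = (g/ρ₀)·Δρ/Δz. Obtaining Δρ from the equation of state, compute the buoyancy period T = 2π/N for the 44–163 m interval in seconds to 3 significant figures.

666 s

ΔT = -5.4 K, ΔS = -0.07 psu (deep − shallow).
Δρ/ρ₀ = −αΔT + βΔS = 1.134 × 10⁻³ − 5.39 × 10⁻⁵ = 1.0801 × 10⁻³, so Δρ ≈ 1.109 kg m⁻³.
N² = (g/ρ₀)·Δρ/Δz = g·(Δρ/ρ₀)/Δz = 9.81 × 1.0801 × 10⁻³ / 119 = 8.9040 × 10⁻⁵ s⁻².
N = √(8.9040 × 10⁻⁵) = 9.4361 × 10⁻³ rad s⁻¹ → T = 2π/N = 665.87 s ≈ 666 s.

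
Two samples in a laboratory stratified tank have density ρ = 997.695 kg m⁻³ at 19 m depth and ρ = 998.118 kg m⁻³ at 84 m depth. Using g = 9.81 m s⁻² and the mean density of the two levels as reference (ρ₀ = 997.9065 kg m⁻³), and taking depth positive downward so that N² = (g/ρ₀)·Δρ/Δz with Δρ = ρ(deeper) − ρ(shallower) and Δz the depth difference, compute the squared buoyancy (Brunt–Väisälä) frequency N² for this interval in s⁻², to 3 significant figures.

6.40 × 10⁻⁵ s⁻²

Δρ = 998.118 − 997.695 = 0.423 kg m⁻³ over Δz = 84 − 19 = 65 m.
N² = (9.81/997.9065) × (0.423/65) = 6.3974 × 10⁻⁵ s⁻² ≈ 6.40 × 10⁻⁵ s⁻².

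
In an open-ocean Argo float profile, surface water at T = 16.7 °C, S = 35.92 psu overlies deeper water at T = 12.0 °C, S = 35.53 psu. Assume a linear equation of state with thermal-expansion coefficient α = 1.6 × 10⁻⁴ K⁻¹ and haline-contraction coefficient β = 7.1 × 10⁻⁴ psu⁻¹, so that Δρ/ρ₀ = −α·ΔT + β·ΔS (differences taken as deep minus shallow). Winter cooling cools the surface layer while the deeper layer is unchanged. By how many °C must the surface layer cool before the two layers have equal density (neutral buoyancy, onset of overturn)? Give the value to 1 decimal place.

Neutral buoyancy requires Δρ = 0, i.e. −α(T_deep − T_surf′) + β(S_deep − S_surf) = 0.
T_surf′ = T_deep − (β/α)·ΔS = 12.0 − (7.1 × 10⁻⁴/1.6 × 10⁻⁴)·(-0.39) = 13.731 °C.
Cooling required: 16.7 − (13.731) = 2.969 °C.

3.0 °C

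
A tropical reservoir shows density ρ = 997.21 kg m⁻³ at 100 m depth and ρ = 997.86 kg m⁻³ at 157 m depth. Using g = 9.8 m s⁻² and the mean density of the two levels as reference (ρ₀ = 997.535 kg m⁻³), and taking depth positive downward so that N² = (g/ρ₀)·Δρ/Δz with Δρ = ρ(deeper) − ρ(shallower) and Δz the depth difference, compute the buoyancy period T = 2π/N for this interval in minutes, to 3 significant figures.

9.89 min

Δρ = 997.86 − 997.21 = 0.65 kg m⁻³ over Δz = 157 − 100 = 57 m.
N² = (9.8/997.535) × (0.65/57) = 1.1203 × 10⁻⁴ s⁻².
N = √(1.1203 × 10⁻⁴) = 0.010584 rad s⁻¹, so T = 2π/N = 593.65 s = 9.8942 min ≈ 9.89 min.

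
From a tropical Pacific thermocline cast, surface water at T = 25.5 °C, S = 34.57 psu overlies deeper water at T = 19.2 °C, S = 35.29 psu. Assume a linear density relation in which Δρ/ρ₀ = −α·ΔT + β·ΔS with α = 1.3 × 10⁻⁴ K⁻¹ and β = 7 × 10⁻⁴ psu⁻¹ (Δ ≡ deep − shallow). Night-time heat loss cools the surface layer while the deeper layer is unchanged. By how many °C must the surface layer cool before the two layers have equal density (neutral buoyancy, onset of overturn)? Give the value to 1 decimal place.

10.2 °C

Neutral buoyancy requires Δρ = 0, i.e. −α(T_deep − T_surf′) + β(S_deep − S_surf) = 0.
T_surf′ = T_deep − (β/α)·ΔS = 19.2 − (7 × 10⁻⁴/1.3 × 10⁻⁴)·(+0.72) = 15.323 °C.
Cooling required: 25.5 − (15.323) = 10.177 °C.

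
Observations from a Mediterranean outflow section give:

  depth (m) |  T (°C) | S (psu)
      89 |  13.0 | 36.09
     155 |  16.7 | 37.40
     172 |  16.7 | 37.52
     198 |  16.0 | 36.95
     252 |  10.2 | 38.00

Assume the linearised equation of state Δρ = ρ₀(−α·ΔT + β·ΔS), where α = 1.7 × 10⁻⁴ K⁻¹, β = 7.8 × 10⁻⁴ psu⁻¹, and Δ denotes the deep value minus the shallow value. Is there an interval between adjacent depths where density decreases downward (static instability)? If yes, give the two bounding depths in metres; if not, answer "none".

172–198 m

Evaluate Δρ/ρ₀ = −αΔT + βΔS across each adjacent pair:
  89–155 m: −αΔT+βΔS = −(1.7 × 10⁻⁴)(+3.7)+(7.8 × 10⁻⁴)(+1.31) = 3.9 × 10⁻⁴ → stable
  155–172 m: −αΔT+βΔS = −(1.7 × 10⁻⁴)(+0.0)+(7.8 × 10⁻⁴)(+0.12) = 9.4 × 10⁻⁵ → stable
  172–198 m: −αΔT+βΔS = −(1.7 × 10⁻⁴)(-0.7)+(7.8 × 10⁻⁴)(-0.57) = -3.3 × 10⁻⁴ → UNSTABLE
  198–252 m: −αΔT+βΔS = −(1.7 × 10⁻⁴)(-5.8)+(7.8 × 10⁻⁴)(+1.05) = 1.8 × 10⁻³ → stable
The 172–198 m interval has Δρ < 0: lighter water underlies denser water.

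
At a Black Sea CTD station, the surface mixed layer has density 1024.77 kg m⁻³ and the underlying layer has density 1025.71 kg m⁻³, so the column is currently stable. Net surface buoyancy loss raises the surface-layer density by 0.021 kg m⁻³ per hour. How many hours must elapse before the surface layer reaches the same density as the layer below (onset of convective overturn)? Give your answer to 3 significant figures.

44.8 hours

Density deficit of the surface layer: 1025.71 − 1024.77 = 0.94 kg m⁻³.
Required change = 0.94 / 0.021 = 44.8 hours.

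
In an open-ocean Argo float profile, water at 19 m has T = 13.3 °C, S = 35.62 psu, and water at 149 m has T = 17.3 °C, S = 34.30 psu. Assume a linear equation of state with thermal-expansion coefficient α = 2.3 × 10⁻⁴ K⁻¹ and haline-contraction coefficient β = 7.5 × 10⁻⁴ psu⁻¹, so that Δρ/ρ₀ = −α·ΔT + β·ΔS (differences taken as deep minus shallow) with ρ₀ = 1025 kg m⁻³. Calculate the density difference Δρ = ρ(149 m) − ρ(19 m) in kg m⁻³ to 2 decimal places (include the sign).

ΔT = +4.0 K, ΔS = -1.32 psu (deep − shallow).
Δρ/ρ₀ = −(2.3 × 10⁻⁴)(+4.0) + (7.5 × 10⁻⁴)(-1.32) = -1.91 × 10⁻³.
Δρ = 1025 × (-1.91 × 10⁻³) = -1.96 kg m⁻³.
Negative Δρ: lighter below, statically unstable.

-1.96 kg m⁻³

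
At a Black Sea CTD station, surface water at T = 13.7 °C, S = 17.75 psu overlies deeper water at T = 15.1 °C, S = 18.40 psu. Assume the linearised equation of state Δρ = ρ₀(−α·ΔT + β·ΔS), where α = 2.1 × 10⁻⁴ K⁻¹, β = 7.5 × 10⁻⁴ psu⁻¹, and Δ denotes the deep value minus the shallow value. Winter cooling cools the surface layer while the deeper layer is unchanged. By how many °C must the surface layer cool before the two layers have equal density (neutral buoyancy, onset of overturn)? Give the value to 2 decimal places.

0.92 °C

Neutral buoyancy requires Δρ = 0, i.e. −α(T_deep − T_surf′) + β(S_deep − S_surf) = 0.
T_surf′ = T_deep − (β/α)·ΔS = 15.1 − (7.5 × 10⁻⁴/2.1 × 10⁻⁴)·(+0.65) = 12.7786 °C.
Cooling required: 13.7 − (12.7786) = 0.9214 °C.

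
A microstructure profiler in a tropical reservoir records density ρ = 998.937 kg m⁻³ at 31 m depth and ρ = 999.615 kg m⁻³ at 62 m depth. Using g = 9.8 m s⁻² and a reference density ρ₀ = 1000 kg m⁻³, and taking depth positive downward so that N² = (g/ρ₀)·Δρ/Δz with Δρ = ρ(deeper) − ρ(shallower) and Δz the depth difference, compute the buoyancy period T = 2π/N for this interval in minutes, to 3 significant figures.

Δρ = 999.615 − 998.937 = 0.678 kg m⁻³ over Δz = 62 − 31 = 31 m.
N² = (9.8/1000) × (0.678/31) = 2.1434 × 10⁻⁴ s⁻².
N = √(2.1434 × 10⁻⁴) = 0.014640 rad s⁻¹, so T = 2π/N = 429.18 s = 7.1530 min ≈ 7.15 min.

7.15 min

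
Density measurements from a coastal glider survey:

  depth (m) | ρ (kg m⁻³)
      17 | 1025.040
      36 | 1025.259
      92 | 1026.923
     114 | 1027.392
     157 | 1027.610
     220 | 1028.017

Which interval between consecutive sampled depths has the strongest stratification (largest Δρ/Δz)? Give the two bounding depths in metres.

36–92 m

Compute the density gradient over each adjacent pair:
  17–36 m: Δρ/Δz = 0.219/19 = 0.012 kg m⁻⁴
  36–92 m: Δρ/Δz = 1.664/56 = 0.030 kg m⁻⁴
  92–114 m: Δρ/Δz = 0.469/22 = 0.021 kg m⁻⁴
  114–157 m: Δρ/Δz = 0.218/43 = 5.1 × 10⁻³ kg m⁻⁴
  157–220 m: Δρ/Δz = 0.407/63 = 6.5 × 10⁻³ kg m⁻⁴
The largest gradient is in the 36–92 m interval — the pycnocline.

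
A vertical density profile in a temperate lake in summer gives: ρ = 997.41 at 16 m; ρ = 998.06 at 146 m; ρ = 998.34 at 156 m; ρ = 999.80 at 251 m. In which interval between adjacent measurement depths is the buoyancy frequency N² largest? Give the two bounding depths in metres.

146–156 m

Compute the density gradient over each adjacent pair:
  16–146 m: Δρ/Δz = 0.65/130 = 5.0 × 10⁻³ kg m⁻⁴
  146–156 m: Δρ/Δz = 0.28/10 = 0.028 kg m⁻⁴
  156–251 m: Δρ/Δz = 1.46/95 = 0.015 kg m⁻⁴
The largest gradient is in the 146–156 m interval — the pycnocline.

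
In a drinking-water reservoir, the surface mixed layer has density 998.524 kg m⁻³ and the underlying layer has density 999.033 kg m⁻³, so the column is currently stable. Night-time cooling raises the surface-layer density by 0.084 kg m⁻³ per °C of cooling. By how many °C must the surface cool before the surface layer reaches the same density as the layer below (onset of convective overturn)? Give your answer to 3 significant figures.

6.06 °C

Density deficit of the surface layer: 999.033 − 998.524 = 0.509 kg m⁻³.
Required change = 0.509 / 0.084 = 6.06 °C.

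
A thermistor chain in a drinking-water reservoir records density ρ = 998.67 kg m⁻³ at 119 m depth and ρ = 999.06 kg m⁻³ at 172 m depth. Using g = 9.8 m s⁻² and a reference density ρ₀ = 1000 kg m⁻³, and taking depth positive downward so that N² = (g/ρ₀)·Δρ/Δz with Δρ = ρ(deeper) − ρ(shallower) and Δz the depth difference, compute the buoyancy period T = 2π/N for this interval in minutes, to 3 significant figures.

Δρ = 999.06 − 998.67 = 0.39 kg m⁻³ over Δz = 172 − 119 = 53 m.
N² = (9.8/1000) × (0.39/53) = 7.2113 × 10⁻⁵ s⁻².
N = √(7.2113 × 10⁻⁵) = 8.4919 × 10⁻³ rad s⁻¹, so T = 2π/N = 739.90 s = 12.332 min ≈ 12.3 min.

12.3 min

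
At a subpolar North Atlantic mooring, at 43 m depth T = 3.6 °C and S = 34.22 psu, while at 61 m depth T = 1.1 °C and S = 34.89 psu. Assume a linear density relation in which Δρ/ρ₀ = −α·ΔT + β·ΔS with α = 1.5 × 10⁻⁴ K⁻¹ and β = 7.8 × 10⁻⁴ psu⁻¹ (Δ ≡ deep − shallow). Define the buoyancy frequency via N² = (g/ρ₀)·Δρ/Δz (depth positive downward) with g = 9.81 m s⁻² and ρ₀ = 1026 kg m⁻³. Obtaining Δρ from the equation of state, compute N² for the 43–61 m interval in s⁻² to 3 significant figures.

ΔT = -2.5 K, ΔS = +0.67 psu (deep − shallow).
Δρ/ρ₀ = −αΔT + βΔS = 3.75 × 10⁻⁴ + 5.226 × 10⁻⁴ = 8.976 × 10⁻⁴, so Δρ ≈ 0.9209 kg m⁻³.
N² = (g/ρ₀)·Δρ/Δz = g·(Δρ/ρ₀)/Δz = 9.81 × 8.976 × 10⁻⁴ / 18 = 4.8919 × 10⁻⁴ s⁻² ≈ 4.89 × 10⁻⁴ s⁻².

4.89 × 10⁻⁴ s⁻²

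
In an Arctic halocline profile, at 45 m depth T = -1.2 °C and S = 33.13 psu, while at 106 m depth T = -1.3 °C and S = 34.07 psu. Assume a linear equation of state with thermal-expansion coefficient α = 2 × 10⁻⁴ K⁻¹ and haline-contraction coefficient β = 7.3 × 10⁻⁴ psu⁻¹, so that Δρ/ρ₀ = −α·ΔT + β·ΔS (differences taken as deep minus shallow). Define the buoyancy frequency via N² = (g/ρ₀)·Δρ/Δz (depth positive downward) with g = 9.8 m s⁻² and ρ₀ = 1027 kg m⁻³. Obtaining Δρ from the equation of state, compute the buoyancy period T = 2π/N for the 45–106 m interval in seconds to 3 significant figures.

590 s

ΔT = -0.1 K, ΔS = +0.94 psu (deep − shallow).
Δρ/ρ₀ = −αΔT + βΔS = 2.00 × 10⁻⁵ + 6.862 × 10⁻⁴ = 7.062 × 10⁻⁴, so Δρ ≈ 0.7253 kg m⁻³.
N² = (g/ρ₀)·Δρ/Δz = g·(Δρ/ρ₀)/Δz = 9.8 × 7.062 × 10⁻⁴ / 61 = 1.1346 × 10⁻⁴ s⁻².
N = √(1.1346 × 10⁻⁴) = 0.010652 rad s⁻¹ → T = 2π/N = 589.86 s ≈ 590 s.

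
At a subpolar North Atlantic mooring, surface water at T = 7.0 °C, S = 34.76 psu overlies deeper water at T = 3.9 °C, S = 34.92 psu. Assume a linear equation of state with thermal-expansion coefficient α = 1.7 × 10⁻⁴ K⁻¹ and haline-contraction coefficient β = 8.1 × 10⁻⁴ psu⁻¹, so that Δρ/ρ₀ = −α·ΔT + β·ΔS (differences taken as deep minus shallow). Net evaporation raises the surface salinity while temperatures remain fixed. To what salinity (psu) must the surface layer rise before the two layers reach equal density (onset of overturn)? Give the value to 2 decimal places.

35.57 psu

Neutral buoyancy requires −α(T_deep − T_surf) + β(S_deep − S_surf′) = 0.
S_surf′ = S_deep − (α/β)·ΔT = 34.92 − (1.7 × 10⁻⁴/8.1 × 10⁻⁴)·(-3.1) = 35.5706 psu.
Increase required: 35.5706 − 34.76 = 0.8106 psu.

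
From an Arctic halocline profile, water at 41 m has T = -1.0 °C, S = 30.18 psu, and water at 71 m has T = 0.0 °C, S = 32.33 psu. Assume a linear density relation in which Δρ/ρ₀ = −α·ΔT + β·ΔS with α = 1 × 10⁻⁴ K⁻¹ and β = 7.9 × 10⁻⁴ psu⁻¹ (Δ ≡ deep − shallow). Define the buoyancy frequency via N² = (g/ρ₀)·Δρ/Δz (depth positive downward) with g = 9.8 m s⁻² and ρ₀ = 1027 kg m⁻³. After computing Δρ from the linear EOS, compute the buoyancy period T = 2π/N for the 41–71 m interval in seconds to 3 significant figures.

275 s

ΔT = +1.0 K, ΔS = +2.15 psu (deep − shallow).
Δρ/ρ₀ = −αΔT + βΔS = -1.00 × 10⁻⁴ + 1.6985 × 10⁻³ = 1.5985 × 10⁻³, so Δρ ≈ 1.642 kg m⁻³.
N² = (g/ρ₀)·Δρ/Δz = g·(Δρ/ρ₀)/Δz = 9.8 × 1.5985 × 10⁻³ / 30 = 5.2218 × 10⁻⁴ s⁻².
N = √(5.2218 × 10⁻⁴) = 0.022851 rad s⁻¹ → T = 2π/N = 274.96 s ≈ 275 s.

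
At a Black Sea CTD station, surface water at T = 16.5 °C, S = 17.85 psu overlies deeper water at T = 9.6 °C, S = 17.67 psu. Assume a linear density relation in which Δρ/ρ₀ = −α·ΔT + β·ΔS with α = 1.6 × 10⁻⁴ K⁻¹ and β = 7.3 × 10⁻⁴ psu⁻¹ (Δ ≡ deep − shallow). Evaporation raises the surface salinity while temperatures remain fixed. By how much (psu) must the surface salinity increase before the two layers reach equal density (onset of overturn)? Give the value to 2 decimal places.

1.33 psu

Neutral buoyancy requires −α(T_deep − T_surf) + β(S_deep − S_surf′) = 0.
S_surf′ = S_deep − (α/β)·ΔT = 17.67 − (1.6 × 10⁻⁴/7.3 × 10⁻⁴)·(-6.9) = 19.1823 psu.
Increase required: 19.1823 − 17.85 = 1.3323 psu.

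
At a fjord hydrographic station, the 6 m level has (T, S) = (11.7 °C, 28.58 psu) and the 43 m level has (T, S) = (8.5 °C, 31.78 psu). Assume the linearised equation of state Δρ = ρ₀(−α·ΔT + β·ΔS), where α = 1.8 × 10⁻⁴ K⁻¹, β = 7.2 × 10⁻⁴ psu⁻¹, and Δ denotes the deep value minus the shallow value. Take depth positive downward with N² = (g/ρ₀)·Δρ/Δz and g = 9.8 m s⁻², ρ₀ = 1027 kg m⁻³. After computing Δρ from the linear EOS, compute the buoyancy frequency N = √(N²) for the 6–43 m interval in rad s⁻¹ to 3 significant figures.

0.0276 rad s⁻¹

ΔT = -3.2 K, ΔS = +3.20 psu (deep − shallow).
Δρ/ρ₀ = −αΔT + βΔS = 5.76 × 10⁻⁴ + 2.304 × 10⁻³ = 2.88 × 10⁻³, so Δρ ≈ 2.958 kg m⁻³.
N² = (g/ρ₀)·Δρ/Δz = g·(Δρ/ρ₀)/Δz = 9.8 × 2.88 × 10⁻³ / 37 = 7.6281 × 10⁻⁴ s⁻².
N = √(7.6281 × 10⁻⁴) = 0.027619 rad s⁻¹ ≈ 0.0276 rad s⁻¹.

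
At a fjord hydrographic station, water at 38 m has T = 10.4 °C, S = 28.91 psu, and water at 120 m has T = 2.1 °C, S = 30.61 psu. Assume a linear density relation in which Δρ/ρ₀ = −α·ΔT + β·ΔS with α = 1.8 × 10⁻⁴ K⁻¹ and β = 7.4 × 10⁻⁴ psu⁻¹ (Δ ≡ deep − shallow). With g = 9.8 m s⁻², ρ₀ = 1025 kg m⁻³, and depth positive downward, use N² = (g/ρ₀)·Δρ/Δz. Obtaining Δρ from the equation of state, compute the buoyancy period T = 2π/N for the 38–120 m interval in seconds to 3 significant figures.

ΔT = -8.3 K, ΔS = +1.70 psu (deep − shallow).
Δρ/ρ₀ = −αΔT + βΔS = 1.494 × 10⁻³ + 1.258 × 10⁻³ = 2.752 × 10⁻³, so Δρ ≈ 2.821 kg m⁻³.
N² = (g/ρ₀)·Δρ/Δz = g·(Δρ/ρ₀)/Δz = 9.8 × 2.752 × 10⁻³ / 82 = 3.2890 × 10⁻⁴ s⁻².
N = √(3.2890 × 10⁻⁴) = 0.018136 rad s⁻¹ → T = 2π/N = 346.45 s ≈ 346 s.

346 s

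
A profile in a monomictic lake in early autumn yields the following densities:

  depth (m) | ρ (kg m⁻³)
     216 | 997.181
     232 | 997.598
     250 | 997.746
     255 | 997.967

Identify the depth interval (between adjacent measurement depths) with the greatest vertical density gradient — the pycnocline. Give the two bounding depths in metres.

250–255 m

Compute the density gradient over each adjacent pair:
  216–232 m: Δρ/Δz = 0.417/16 = 0.026 kg m⁻⁴
  232–250 m: Δρ/Δz = 0.148/18 = 8.2 × 10⁻³ kg m⁻⁴
  250–255 m: Δρ/Δz = 0.221/5 = 0.044 kg m⁻⁴
The largest gradient is in the 250–255 m interval — the pycnocline.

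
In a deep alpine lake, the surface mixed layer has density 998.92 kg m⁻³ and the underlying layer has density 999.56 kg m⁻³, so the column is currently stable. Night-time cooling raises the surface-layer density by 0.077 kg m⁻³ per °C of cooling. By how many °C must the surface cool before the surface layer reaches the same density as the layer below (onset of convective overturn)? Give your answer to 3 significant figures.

Density deficit of the surface layer: 999.56 − 998.92 = 0.64 kg m⁻³.
Required change = 0.64 / 0.077 = 8.31 °C.

8.31 °C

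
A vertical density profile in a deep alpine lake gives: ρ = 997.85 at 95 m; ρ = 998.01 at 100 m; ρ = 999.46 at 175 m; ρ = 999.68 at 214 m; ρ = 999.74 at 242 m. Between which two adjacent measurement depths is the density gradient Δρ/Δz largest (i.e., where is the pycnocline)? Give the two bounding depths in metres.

Compute the density gradient over each adjacent pair:
  95–100 m: Δρ/Δz = 0.16/5 = 0.032 kg m⁻⁴
  100–175 m: Δρ/Δz = 1.45/75 = 0.019 kg m⁻⁴
  175–214 m: Δρ/Δz = 0.22/39 = 5.6 × 10⁻³ kg m⁻⁴
  214–242 m: Δρ/Δz = 0.06/28 = 2.1 × 10⁻³ kg m⁻⁴
The largest gradient is in the 95–100 m interval — the pycnocline.

95–100 m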